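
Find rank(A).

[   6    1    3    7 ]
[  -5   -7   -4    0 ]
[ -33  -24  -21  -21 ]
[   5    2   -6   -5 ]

Row reduction:
R2 <- R2 - (-5/6)*R1:  [     0  -37/6   -3/2   35/6 ]
R3 <- R3 - (-11/2)*R1:  [     0  -37/2   -9/2   35/2 ]
R4 <- R4 - (5/6)*R1:  [     0    7/6  -17/2  -65/6 ]
R3 <- R3 - (3)*R2:  [ 0  0  0  0 ]
R4 <- R4 - (-7/37)*R2:  [       0        0  -325/37  -360/37 ]
R3 <-> R4   (pivot in column 3 was zero)
[ 6      1        3        7 ]
[ 0  -37/6     -3/2     35/6 ]
[ 0      0  -325/37  -360/37 ]
[ 0      0        0        0 ]
Row echelon form:
[ 6      1        3        7 ]
[ 0  -37/6     -3/2     35/6 ]
[ 0      0  -325/37  -360/37 ]
[ 0      0        0        0 ]
Nonzero rows / pivot columns: 3

rank(A) = 3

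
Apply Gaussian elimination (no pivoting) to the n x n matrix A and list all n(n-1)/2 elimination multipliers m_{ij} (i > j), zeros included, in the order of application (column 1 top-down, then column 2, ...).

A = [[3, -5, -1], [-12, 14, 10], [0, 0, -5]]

Forward elimination:
R2 <- R2 - (-4)*R1:  [  0  -6   6 ]
R3: entry in column 1 is already 0 -> m_{31} = 0 (no row operation needed)
R3: entry in column 2 is already 0 -> m_{32} = 0 (no row operation needed)
Multipliers (in order of application): m_{21} = -4, m_{31} = 0, m_{32} = 0

multipliers: -4, 0, 0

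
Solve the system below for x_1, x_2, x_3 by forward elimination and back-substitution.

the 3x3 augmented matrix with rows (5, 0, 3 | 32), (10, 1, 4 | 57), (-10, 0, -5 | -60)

Forward elimination on [A|b]:
R2 <- R2 - (2)*R1:  [  0   1  -2  -7 ]
R3 <- R3 - (-2)*R1:  [ 0  0  1  4 ]
Row echelon form:
[ 5  0   3  |  32 ]
[ 0  1  -2  |  -7 ]
[ 0  0   1  |   4 ]
Back-substitution:
x_3 = (4) / 1 = 4
x_2 = (-7 - (-2)*(4)) / 1 = 1
x_1 = (32 - (3)*(4)) / 5 = 4

(4, 1, 4)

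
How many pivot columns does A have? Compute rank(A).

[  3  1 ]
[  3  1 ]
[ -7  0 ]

rank(A) = 2

Row reduction:
R2 <- R2 - (1)*R1:  [ 0  0 ]
R3 <- R3 - (-7/3)*R1:  [   0  7/3 ]
R2 <-> R3   (pivot in column 2 was zero)
[ 3    1 ]
[ 0  7/3 ]
[ 0    0 ]
Row echelon form:
[ 3    1 ]
[ 0  7/3 ]
[ 0    0 ]
Nonzero rows / pivot columns: 2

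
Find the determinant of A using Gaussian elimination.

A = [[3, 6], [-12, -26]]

det(A) = -6

Forward elimination:
R2 <- R2 - (-4)*R1:  [  0  -2 ]
Upper-triangular form:
[ 3   6 ]
[ 0  -2 ]
det(A) = (-1)^0 * (3) * (-2) = -6  (0 row swaps -> sign +1)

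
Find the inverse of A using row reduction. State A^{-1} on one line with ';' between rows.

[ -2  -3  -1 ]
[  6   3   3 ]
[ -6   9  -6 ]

inverse = [5/4 3/4 1/6; -1/2 -1/6 0; -2 -1 -1/3]

Gauss-Jordan on [A | I]:
R1 <- (1/-2)*R1:  [    1   3/2   1/2  |  -1/2     0     0 ]
R2 <- R2 - (6)*R1:  [  0  -6   0  |   3   1   0 ]
R3 <- R3 - (-6)*R1:  [  0  18  -3  |  -3   0   1 ]
R2 <- (1/-6)*R2:  [    0     1     0  |  -1/2  -1/6     0 ]
R1 <- R1 - (3/2)*R2:  [   1    0  1/2  |  1/4  1/4    0 ]
R3 <- R3 - (18)*R2:  [  0   0  -3  |   6   3   1 ]
R3 <- (1/-3)*R3:  [    0     0     1  |    -2    -1  -1/3 ]
R1 <- R1 - (1/2)*R3:  [   1    0    0  |  5/4  3/4  1/6 ]
Right block of [I | A^{-1}] is the inverse:
[  5/4   3/4   1/6 ]
[ -1/2  -1/6     0 ]
[   -2    -1  -1/3 ]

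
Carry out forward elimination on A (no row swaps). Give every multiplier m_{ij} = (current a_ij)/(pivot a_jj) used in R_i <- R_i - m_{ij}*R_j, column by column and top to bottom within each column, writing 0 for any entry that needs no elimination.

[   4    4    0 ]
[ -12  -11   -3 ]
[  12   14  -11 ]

Forward elimination:
R2 <- R2 - (-3)*R1:  [  0   1  -3 ]
R3 <- R3 - (3)*R1:  [   0    2  -11 ]
R3 <- R3 - (2)*R2:  [  0   0  -5 ]
Multipliers (in order of application): m_{21} = -3, m_{31} = 3, m_{32} = 2

multipliers: -3, 3, 2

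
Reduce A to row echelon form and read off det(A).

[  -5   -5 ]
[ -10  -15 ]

det(A) = 25

Forward elimination:
R2 <- R2 - (2)*R1:  [  0  -5 ]
Upper-triangular form:
[ -5  -5 ]
[  0  -5 ]
det(A) = (-1)^0 * (-5) * (-5) = 25  (0 row swaps -> sign +1)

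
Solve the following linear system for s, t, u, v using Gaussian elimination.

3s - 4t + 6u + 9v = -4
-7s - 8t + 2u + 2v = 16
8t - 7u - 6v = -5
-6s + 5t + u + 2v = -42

(2, -5, -5, 0)

Forward elimination on [A|b]:
R2 <- R2 - (-7/3)*R1:  [     0  -52/3     16     23   20/3 ]
R4 <- R4 - (-2)*R1:  [   0   -3   13   20  -50 ]
R3 <- R3 - (-6/13)*R2:  [      0       0    5/13   60/13  -25/13 ]
R4 <- R4 - (9/52)*R2:  [       0        0   133/13   833/52  -665/13 ]
R4 <- R4 - (133/5)*R3:  [      0       0       0  -427/4       0 ]
Row echelon form:
[ 3     -4     6       9  |      -4 ]
[ 0  -52/3    16      23  |    20/3 ]
[ 0      0  5/13   60/13  |  -25/13 ]
[ 0      0     0  -427/4  |       0 ]
Back-substitution:
v = (0) / (-427/4) = 0
u = (-25/13 - (60/13)*(0)) / (5/13) = -5
t = (20/3 - (16)*(-5) - (23)*(0)) / (-52/3) = -5
s = (-4 - (-4)*(-5) - (6)*(-5) - (9)*(0)) / 3 = 2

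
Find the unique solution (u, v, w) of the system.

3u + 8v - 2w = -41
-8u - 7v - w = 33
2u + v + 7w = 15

Forward elimination on [A|b]:
R2 <- R2 - (-8/3)*R1:  [      0    43/3   -19/3  -229/3 ]
R3 <- R3 - (2/3)*R1:  [     0  -13/3   25/3  127/3 ]
R3 <- R3 - (-13/43)*R2:  [      0       0  276/43  828/43 ]
Row echelon form:
[ 3     8      -2  |     -41 ]
[ 0  43/3   -19/3  |  -229/3 ]
[ 0     0  276/43  |  828/43 ]
Back-substitution:
w = (828/43) / (276/43) = 3
v = (-229/3 - (-19/3)*(3)) / (43/3) = -4
u = (-41 - (8)*(-4) - (-2)*(3)) / 3 = -1

(-1, -4, 3)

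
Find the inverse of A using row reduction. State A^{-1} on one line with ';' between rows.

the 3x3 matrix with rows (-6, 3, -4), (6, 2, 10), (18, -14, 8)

inverse = [-13/5 -8/15 -19/30; -11/5 -2/5 -3/5; 2 1/2 1/2]

Gauss-Jordan on [A | I]:
R1 <- (1/-6)*R1:  [    1  -1/2   2/3  |  -1/6     0     0 ]
R2 <- R2 - (6)*R1:  [ 0  5  6  |  1  1  0 ]
R3 <- R3 - (18)*R1:  [  0  -5  -4  |   3   0   1 ]
R2 <- (1/5)*R2:  [   0    1  6/5  |  1/5  1/5    0 ]
R1 <- R1 - (-1/2)*R2:  [     1      0  19/15  |  -1/15   1/10      0 ]
R3 <- R3 - (-5)*R2:  [ 0  0  2  |  4  1  1 ]
R3 <- (1/2)*R3:  [   0    0    1  |    2  1/2  1/2 ]
R1 <- R1 - (19/15)*R3:  [      1       0       0  |   -13/5   -8/15  -19/30 ]
R2 <- R2 - (6/5)*R3:  [     0      1      0  |  -11/5   -2/5   -3/5 ]
Right block of [I | A^{-1}] is the inverse:
[ -13/5  -8/15  -19/30 ]
[ -11/5   -2/5    -3/5 ]
[     2    1/2     1/2 ]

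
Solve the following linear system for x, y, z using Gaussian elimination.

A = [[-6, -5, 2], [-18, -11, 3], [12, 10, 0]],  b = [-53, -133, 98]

Forward elimination on [A|b]:
R2 <- R2 - (3)*R1:  [  0   4  -3  26 ]
R3 <- R3 - (-2)*R1:  [  0   0   4  -8 ]
Row echelon form:
[ -6  -5   2  |  -53 ]
[  0   4  -3  |   26 ]
[  0   0   4  |   -8 ]
Back-substitution:
z = (-8) / 4 = -2
y = (26 - (-3)*(-2)) / 4 = 5
x = (-53 - (-5)*(5) - (2)*(-2)) / -6 = 4

(4, 5, -2)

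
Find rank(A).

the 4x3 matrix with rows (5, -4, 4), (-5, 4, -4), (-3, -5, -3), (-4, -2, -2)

Row reduction:
R2 <- R2 - (-1)*R1:  [ 0  0  0 ]
R3 <- R3 - (-3/5)*R1:  [     0  -37/5   -3/5 ]
R4 <- R4 - (-4/5)*R1:  [     0  -26/5    6/5 ]
R2 <-> R3   (pivot in column 2 was zero)
[ 5     -4     4 ]
[ 0  -37/5  -3/5 ]
[ 0      0     0 ]
[ 0  -26/5   6/5 ]
R4 <- R4 - (26/37)*R2:  [     0      0  60/37 ]
R3 <-> R4   (pivot in column 3 was zero)
[ 5     -4      4 ]
[ 0  -37/5   -3/5 ]
[ 0      0  60/37 ]
[ 0      0      0 ]
Row echelon form:
[ 5     -4      4 ]
[ 0  -37/5   -3/5 ]
[ 0      0  60/37 ]
[ 0      0      0 ]
Nonzero rows / pivot columns: 3

rank(A) = 3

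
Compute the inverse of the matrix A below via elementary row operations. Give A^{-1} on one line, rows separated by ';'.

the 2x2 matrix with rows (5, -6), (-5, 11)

inverse = [11/25 6/25; 1/5 1/5]

Gauss-Jordan on [A | I]:
R1 <- (1/5)*R1:  [    1  -6/5  |   1/5     0 ]
R2 <- R2 - (-5)*R1:  [ 0  5  |  1  1 ]
R2 <- (1/5)*R2:  [   0    1  |  1/5  1/5 ]
R1 <- R1 - (-6/5)*R2:  [     1      0  |  11/25   6/25 ]
Right block of [I | A^{-1}] is the inverse:
[ 11/25  6/25 ]
[   1/5   1/5 ]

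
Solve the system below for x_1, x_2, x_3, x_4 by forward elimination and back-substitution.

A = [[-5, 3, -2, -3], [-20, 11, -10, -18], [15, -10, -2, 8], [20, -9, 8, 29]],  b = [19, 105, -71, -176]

Forward elimination on [A|b]:
R2 <- R2 - (4)*R1:  [  0  -1  -2  -6  29 ]
R3 <- R3 - (-3)*R1:  [   0   -1   -8   -1  -14 ]
R4 <- R4 - (-4)*R1:  [    0     3     0    17  -100 ]
R3 <- R3 - (1)*R2:  [   0    0   -6    5  -43 ]
R4 <- R4 - (-3)*R2:  [   0    0   -6   -1  -13 ]
R4 <- R4 - (1)*R3:  [  0   0   0  -6  30 ]
Row echelon form:
[ -5   3  -2  -3  |   19 ]
[  0  -1  -2  -6  |   29 ]
[  0   0  -6   5  |  -43 ]
[  0   0   0  -6  |   30 ]
Back-substitution:
x_4 = (30) / -6 = -5
x_3 = (-43 - (5)*(-5)) / -6 = 3
x_2 = (29 - (-2)*(3) - (-6)*(-5)) / -1 = -5
x_1 = (19 - (3)*(-5) - (-2)*(3) - (-3)*(-5)) / -5 = -5

(-5, -5, 3, -5)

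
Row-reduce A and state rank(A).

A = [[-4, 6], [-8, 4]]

Row reduction:
R2 <- R2 - (2)*R1:  [  0  -8 ]
Row echelon form:
[ -4   6 ]
[  0  -8 ]
Nonzero rows / pivot columns: 2

rank(A) = 2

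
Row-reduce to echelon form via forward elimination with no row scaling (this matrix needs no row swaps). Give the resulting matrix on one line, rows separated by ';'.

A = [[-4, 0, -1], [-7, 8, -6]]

Forward elimination:
R2 <- R2 - (7/4)*R1:  [     0      8  -17/4 ]
Row echelon form:
[ -4  0     -1 ]
[  0  8  -17/4 ]

REF = [-4 0 -1; 0 8 -17/4]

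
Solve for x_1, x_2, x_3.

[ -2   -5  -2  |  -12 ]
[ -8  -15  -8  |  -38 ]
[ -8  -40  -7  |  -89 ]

(2, 2, -1)

Forward elimination on [A|b]:
R2 <- R2 - (4)*R1:  [  0   5   0  10 ]
R3 <- R3 - (4)*R1:  [   0  -20    1  -41 ]
R3 <- R3 - (-4)*R2:  [  0   0   1  -1 ]
Row echelon form:
[ -2  -5  -2  |  -12 ]
[  0   5   0  |   10 ]
[  0   0   1  |   -1 ]
Back-substitution:
x_3 = (-1) / 1 = -1
x_2 = (10) / 5 = 2
x_1 = (-12 - (-5)*(2) - (-2)*(-1)) / -2 = 2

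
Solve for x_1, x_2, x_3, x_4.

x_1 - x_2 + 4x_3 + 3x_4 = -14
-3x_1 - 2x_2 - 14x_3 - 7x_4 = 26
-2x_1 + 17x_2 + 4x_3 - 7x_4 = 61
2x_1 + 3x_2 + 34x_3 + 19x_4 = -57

(-3, 2, 0, -3)

Forward elimination on [A|b]:
R2 <- R2 - (-3)*R1:  [   0   -5   -2    2  -16 ]
R3 <- R3 - (-2)*R1:  [  0  15  12  -1  33 ]
R4 <- R4 - (2)*R1:  [   0    5   26   13  -29 ]
R3 <- R3 - (-3)*R2:  [   0    0    6    5  -15 ]
R4 <- R4 - (-1)*R2:  [   0    0   24   15  -45 ]
R4 <- R4 - (4)*R3:  [  0   0   0  -5  15 ]
Row echelon form:
[ 1  -1   4   3  |  -14 ]
[ 0  -5  -2   2  |  -16 ]
[ 0   0   6   5  |  -15 ]
[ 0   0   0  -5  |   15 ]
Back-substitution:
x_4 = (15) / -5 = -3
x_3 = (-15 - (5)*(-3)) / 6 = 0
x_2 = (-16 - (-2)*(0) - (2)*(-3)) / -5 = 2
x_1 = (-14 - (-1)*(2) - (4)*(0) - (3)*(-3)) / 1 = -3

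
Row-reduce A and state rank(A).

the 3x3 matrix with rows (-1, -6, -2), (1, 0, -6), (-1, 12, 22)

Row reduction:
R2 <- R2 - (-1)*R1:  [  0  -6  -8 ]
R3 <- R3 - (1)*R1:  [  0  18  24 ]
R3 <- R3 - (-3)*R2:  [ 0  0  0 ]
Row echelon form:
[ -1  -6  -2 ]
[  0  -6  -8 ]
[  0   0   0 ]
Nonzero rows / pivot columns: 2

rank(A) = 2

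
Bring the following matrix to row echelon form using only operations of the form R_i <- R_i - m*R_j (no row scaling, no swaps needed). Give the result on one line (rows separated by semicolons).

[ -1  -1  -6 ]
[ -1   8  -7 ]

Forward elimination:
R2 <- R2 - (1)*R1:  [  0   9  -1 ]
Row echelon form:
[ -1  -1  -6 ]
[  0   9  -1 ]

REF = [-1 -1 -6; 0 9 -1]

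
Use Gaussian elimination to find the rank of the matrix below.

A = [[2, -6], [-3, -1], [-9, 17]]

rank(A) = 2

Row reduction:
R2 <- R2 - (-3/2)*R1:  [   0  -10 ]
R3 <- R3 - (-9/2)*R1:  [   0  -10 ]
R3 <- R3 - (1)*R2:  [ 0  0 ]
Row echelon form:
[ 2   -6 ]
[ 0  -10 ]
[ 0    0 ]
Nonzero rows / pivot columns: 2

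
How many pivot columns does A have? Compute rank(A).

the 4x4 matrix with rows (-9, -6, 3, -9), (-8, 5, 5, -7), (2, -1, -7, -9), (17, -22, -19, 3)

Row reduction:
R2 <- R2 - (8/9)*R1:  [    0  31/3   7/3     1 ]
R3 <- R3 - (-2/9)*R1:  [     0   -7/3  -19/3    -11 ]
R4 <- R4 - (-17/9)*R1:  [      0  -100/3   -40/3     -14 ]
R3 <- R3 - (-7/31)*R2:  [       0        0  -180/31  -334/31 ]
R4 <- R4 - (-100/31)*R2:  [       0        0  -180/31  -334/31 ]
R4 <- R4 - (1)*R3:  [ 0  0  0  0 ]
Row echelon form:
[ -9    -6        3       -9 ]
[  0  31/3      7/3        1 ]
[  0     0  -180/31  -334/31 ]
[  0     0        0        0 ]
Nonzero rows / pivot columns: 3

rank(A) = 3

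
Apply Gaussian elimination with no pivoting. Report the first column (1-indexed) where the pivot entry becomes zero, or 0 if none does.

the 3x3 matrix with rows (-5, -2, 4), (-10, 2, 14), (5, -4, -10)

Naive forward elimination:
R2 <- R2 - (2)*R1:  [ 0  6  6 ]
R3 <- R3 - (-1)*R1:  [  0  -6  -6 ]
R3 <- R3 - (-1)*R2:  [ 0  0  0 ]
Matrix at this point:
[ -5  -2  4 ]
[  0   6  6 ]
[  0   0  0 ]
Pivot entry (3,3) in the last row is zero and there are no rows below to swap with -> zero pivot in column 3 (A is singular).

first zero-pivot column = 3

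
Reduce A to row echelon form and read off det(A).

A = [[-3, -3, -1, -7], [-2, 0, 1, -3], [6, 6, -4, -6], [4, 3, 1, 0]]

Forward elimination:
R2 <- R2 - (2/3)*R1:  [   0    2  5/3  5/3 ]
R3 <- R3 - (-2)*R1:  [   0    0   -6  -20 ]
R4 <- R4 - (-4/3)*R1:  [     0     -1   -1/3  -28/3 ]
R4 <- R4 - (-1/2)*R2:  [     0      0    1/2  -17/2 ]
R4 <- R4 - (-1/12)*R3:  [     0      0      0  -61/6 ]
Upper-triangular form:
[ -3  -3   -1     -7 ]
[  0   2  5/3    5/3 ]
[  0   0   -6    -20 ]
[  0   0    0  -61/6 ]
det(A) = (-1)^0 * (-3) * (2) * (-6) * (-61/6) = -366  (0 row swaps -> sign +1)

det(A) = -366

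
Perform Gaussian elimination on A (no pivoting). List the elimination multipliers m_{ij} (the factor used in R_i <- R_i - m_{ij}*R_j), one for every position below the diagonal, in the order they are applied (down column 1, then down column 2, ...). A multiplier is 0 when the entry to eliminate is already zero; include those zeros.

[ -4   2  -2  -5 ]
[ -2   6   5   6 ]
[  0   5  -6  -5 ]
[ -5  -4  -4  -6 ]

Forward elimination:
R2 <- R2 - (1/2)*R1:  [    0     5     6  17/2 ]
R3: entry in column 1 is already 0 -> m_{31} = 0 (no row operation needed)
R4 <- R4 - (5/4)*R1:  [     0  -13/2   -3/2    1/4 ]
R3 <- R3 - (1)*R2:  [     0      0    -12  -27/2 ]
R4 <- R4 - (-13/10)*R2:  [      0       0   63/10  113/10 ]
R4 <- R4 - (-21/40)*R3:  [      0       0       0  337/80 ]
Multipliers (in order of application): m_{21} = 1/2, m_{31} = 0, m_{41} = 5/4, m_{32} = 1, m_{42} = -13/10, m_{43} = -21/40

multipliers: 1/2, 0, 5/4, 1, -13/10, -21/40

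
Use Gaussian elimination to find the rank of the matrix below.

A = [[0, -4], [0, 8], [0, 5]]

Row reduction:
R2 <- R2 - (-2)*R1:  [ 0  0 ]
R3 <- R3 - (-5/4)*R1:  [ 0  0 ]
Row echelon form:
[ 0  -4 ]
[ 0   0 ]
[ 0   0 ]
Nonzero rows / pivot columns: 1

rank(A) = 1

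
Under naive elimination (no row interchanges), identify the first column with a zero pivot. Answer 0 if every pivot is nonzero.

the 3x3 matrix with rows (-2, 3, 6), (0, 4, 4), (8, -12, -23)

first zero-pivot column = 0

Naive forward elimination:
R3 <- R3 - (-4)*R1:  [ 0  0  1 ]
All pivots nonzero; naive elimination completes without hitting a zero pivot.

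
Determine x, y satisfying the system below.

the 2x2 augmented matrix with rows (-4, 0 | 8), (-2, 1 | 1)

Forward elimination on [A|b]:
R2 <- R2 - (1/2)*R1:  [  0   1  -3 ]
Row echelon form:
[ -4  0  |   8 ]
[  0  1  |  -3 ]
Back-substitution:
y = (-3) / 1 = -3
x = (8) / -4 = -2

(-2, -3)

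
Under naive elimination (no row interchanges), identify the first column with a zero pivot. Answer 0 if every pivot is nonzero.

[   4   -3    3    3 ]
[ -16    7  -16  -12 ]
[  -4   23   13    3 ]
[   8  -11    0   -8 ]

Naive forward elimination:
R2 <- R2 - (-4)*R1:  [  0  -5  -4   0 ]
R3 <- R3 - (-1)*R1:  [  0  20  16   6 ]
R4 <- R4 - (2)*R1:  [   0   -5   -6  -14 ]
R3 <- R3 - (-4)*R2:  [ 0  0  0  6 ]
R4 <- R4 - (1)*R2:  [   0    0   -2  -14 ]
Matrix at this point:
[ 4  -3   3    3 ]
[ 0  -5  -4    0 ]
[ 0   0   0    6 ]
[ 0   0  -2  -14 ]
Pivot entry (3,3) is zero but row 4 has -2 in column 3 -> naive elimination stops; a row interchange (e.g. R3 <-> R4) would be required here.

first zero-pivot column = 3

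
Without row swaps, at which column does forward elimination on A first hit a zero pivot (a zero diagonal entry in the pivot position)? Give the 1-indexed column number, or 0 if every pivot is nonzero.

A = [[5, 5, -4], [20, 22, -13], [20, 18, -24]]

first zero-pivot column = 0

Naive forward elimination:
R2 <- R2 - (4)*R1:  [ 0  2  3 ]
R3 <- R3 - (4)*R1:  [  0  -2  -8 ]
R3 <- R3 - (-1)*R2:  [  0   0  -5 ]
All pivots nonzero; naive elimination completes without hitting a zero pivot.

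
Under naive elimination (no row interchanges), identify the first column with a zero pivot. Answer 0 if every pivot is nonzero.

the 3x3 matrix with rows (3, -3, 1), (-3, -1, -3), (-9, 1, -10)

Naive forward elimination:
R2 <- R2 - (-1)*R1:  [  0  -4  -2 ]
R3 <- R3 - (-3)*R1:  [  0  -8  -7 ]
R3 <- R3 - (2)*R2:  [  0   0  -3 ]
All pivots nonzero; naive elimination completes without hitting a zero pivot.

first zero-pivot column = 0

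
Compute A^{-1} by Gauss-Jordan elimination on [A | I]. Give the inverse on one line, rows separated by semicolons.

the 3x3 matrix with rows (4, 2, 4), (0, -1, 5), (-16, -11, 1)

inverse = [-27/4 23/4 -7/4; 10 -17/2 5/2; 2 -3/2 1/2]

Gauss-Jordan on [A | I]:
R1 <- (1/4)*R1:  [   1  1/2    1  |  1/4    0    0 ]
R3 <- R3 - (-16)*R1:  [  0  -3  17  |   4   0   1 ]
R2 <- (1/-1)*R2:  [  0   1  -5  |   0  -1   0 ]
R1 <- R1 - (1/2)*R2:  [   1    0  7/2  |  1/4  1/2    0 ]
R3 <- R3 - (-3)*R2:  [  0   0   2  |   4  -3   1 ]
R3 <- (1/2)*R3:  [    0     0     1  |     2  -3/2   1/2 ]
R1 <- R1 - (7/2)*R3:  [     1      0      0  |  -27/4   23/4   -7/4 ]
R2 <- R2 - (-5)*R3:  [     0      1      0  |     10  -17/2    5/2 ]
Right block of [I | A^{-1}] is the inverse:
[ -27/4   23/4  -7/4 ]
[    10  -17/2   5/2 ]
[     2   -3/2   1/2 ]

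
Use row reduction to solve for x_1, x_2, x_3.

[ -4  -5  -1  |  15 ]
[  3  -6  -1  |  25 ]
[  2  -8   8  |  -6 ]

Forward elimination on [A|b]:
R2 <- R2 - (-3/4)*R1:  [     0  -39/4   -7/4  145/4 ]
R3 <- R3 - (-1/2)*R1:  [     0  -21/2   15/2    3/2 ]
R3 <- R3 - (14/13)*R2:  [       0        0   122/13  -488/13 ]
Row echelon form:
[ -4     -5      -1  |       15 ]
[  0  -39/4    -7/4  |    145/4 ]
[  0      0  122/13  |  -488/13 ]
Back-substitution:
x_3 = (-488/13) / (122/13) = -4
x_2 = (145/4 - (-7/4)*(-4)) / (-39/4) = -3
x_1 = (15 - (-5)*(-3) - (-1)*(-4)) / -4 = 1

(1, -3, -4)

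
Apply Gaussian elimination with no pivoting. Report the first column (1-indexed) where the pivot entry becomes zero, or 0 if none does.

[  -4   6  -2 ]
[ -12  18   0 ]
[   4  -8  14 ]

first zero-pivot column = 2

Naive forward elimination:
R2 <- R2 - (3)*R1:  [ 0  0  6 ]
R3 <- R3 - (-1)*R1:  [  0  -2  12 ]
Matrix at this point:
[ -4   6  -2 ]
[  0   0   6 ]
[  0  -2  12 ]
Pivot entry (2,2) is zero but row 3 has -2 in column 2 -> naive elimination stops; a row interchange (e.g. R2 <-> R3) would be required here.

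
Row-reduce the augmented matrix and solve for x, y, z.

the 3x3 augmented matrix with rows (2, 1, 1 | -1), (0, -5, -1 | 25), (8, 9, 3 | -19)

(4, -4, -5)

Forward elimination on [A|b]:
R3 <- R3 - (4)*R1:  [   0    5   -1  -15 ]
R3 <- R3 - (-1)*R2:  [  0   0  -2  10 ]
Row echelon form:
[ 2   1   1  |  -1 ]
[ 0  -5  -1  |  25 ]
[ 0   0  -2  |  10 ]
Back-substitution:
z = (10) / -2 = -5
y = (25 - (-1)*(-5)) / -5 = -4
x = (-1 - (1)*(-4) - (1)*(-5)) / 2 = 4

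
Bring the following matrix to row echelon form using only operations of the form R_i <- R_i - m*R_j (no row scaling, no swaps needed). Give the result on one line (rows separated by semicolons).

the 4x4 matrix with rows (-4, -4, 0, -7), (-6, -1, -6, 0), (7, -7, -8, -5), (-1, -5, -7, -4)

Forward elimination:
R2 <- R2 - (3/2)*R1:  [    0     5    -6  21/2 ]
R3 <- R3 - (-7/4)*R1:  [     0    -14     -8  -69/4 ]
R4 <- R4 - (1/4)*R1:  [    0    -4    -7  -9/4 ]
R3 <- R3 - (-14/5)*R2:  [      0       0  -124/5  243/20 ]
R4 <- R4 - (-4/5)*R2:  [      0       0   -59/5  123/20 ]
R4 <- R4 - (59/124)*R3:  [       0        0        0  183/496 ]
Row echelon form:
[ -4  -4       0       -7 ]
[  0   5      -6     21/2 ]
[  0   0  -124/5   243/20 ]
[  0   0       0  183/496 ]

REF = [-4 -4 0 -7; 0 5 -6 21/2; 0 0 -124/5 243/20; 0 0 0 183/496]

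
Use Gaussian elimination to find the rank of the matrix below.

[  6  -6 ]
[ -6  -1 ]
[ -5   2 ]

rank(A) = 2

Row reduction:
R2 <- R2 - (-1)*R1:  [  0  -7 ]
R3 <- R3 - (-5/6)*R1:  [  0  -3 ]
R3 <- R3 - (3/7)*R2:  [ 0  0 ]
Row echelon form:
[ 6  -6 ]
[ 0  -7 ]
[ 0   0 ]
Nonzero rows / pivot columns: 2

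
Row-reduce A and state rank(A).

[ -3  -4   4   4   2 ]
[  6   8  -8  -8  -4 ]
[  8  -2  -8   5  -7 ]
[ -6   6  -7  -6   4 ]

Row reduction:
R2 <- R2 - (-2)*R1:  [ 0  0  0  0  0 ]
R3 <- R3 - (-8/3)*R1:  [     0  -38/3    8/3   47/3   -5/3 ]
R4 <- R4 - (2)*R1:  [   0   14  -15  -14    0 ]
R2 <-> R3   (pivot in column 2 was zero)
[ -3     -4    4     4     2 ]
[  0  -38/3  8/3  47/3  -5/3 ]
[  0      0    0     0     0 ]
[  0     14  -15   -14     0 ]
R4 <- R4 - (-21/19)*R2:  [       0        0  -229/19    63/19   -35/19 ]
R3 <-> R4   (pivot in column 3 was zero)
[ -3     -4        4      4       2 ]
[  0  -38/3      8/3   47/3    -5/3 ]
[  0      0  -229/19  63/19  -35/19 ]
[  0      0        0      0       0 ]
Row echelon form:
[ -3     -4        4      4       2 ]
[  0  -38/3      8/3   47/3    -5/3 ]
[  0      0  -229/19  63/19  -35/19 ]
[  0      0        0      0       0 ]
Nonzero rows / pivot columns: 3

rank(A) = 3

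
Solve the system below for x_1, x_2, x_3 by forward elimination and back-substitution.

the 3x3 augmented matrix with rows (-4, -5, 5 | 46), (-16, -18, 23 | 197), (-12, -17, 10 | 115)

(-4, -1, 5)

Forward elimination on [A|b]:
R2 <- R2 - (4)*R1:  [  0   2   3  13 ]
R3 <- R3 - (3)*R1:  [   0   -2   -5  -23 ]
R3 <- R3 - (-1)*R2:  [   0    0   -2  -10 ]
Row echelon form:
[ -4  -5   5  |   46 ]
[  0   2   3  |   13 ]
[  0   0  -2  |  -10 ]
Back-substitution:
x_3 = (-10) / -2 = 5
x_2 = (13 - (3)*(5)) / 2 = -1
x_1 = (46 - (-5)*(-1) - (5)*(5)) / -4 = -4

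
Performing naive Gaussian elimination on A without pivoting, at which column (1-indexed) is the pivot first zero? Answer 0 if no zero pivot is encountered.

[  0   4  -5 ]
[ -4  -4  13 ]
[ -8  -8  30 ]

first zero-pivot column = 1

Naive forward elimination:
Pivot entry (1,1) is zero but row 2 has -4 in column 1 -> naive elimination stops; a row interchange (e.g. R1 <-> R2) would be required here.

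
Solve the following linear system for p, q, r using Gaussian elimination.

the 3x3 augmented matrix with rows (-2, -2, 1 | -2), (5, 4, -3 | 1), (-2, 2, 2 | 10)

(1, 2, 4)

Forward elimination on [A|b]:
R2 <- R2 - (-5/2)*R1:  [    0    -1  -1/2    -4 ]
R3 <- R3 - (1)*R1:  [  0   4   1  12 ]
R3 <- R3 - (-4)*R2:  [  0   0  -1  -4 ]
Row echelon form:
[ -2  -2     1  |  -2 ]
[  0  -1  -1/2  |  -4 ]
[  0   0    -1  |  -4 ]
Back-substitution:
r = (-4) / -1 = 4
q = (-4 - (-1/2)*(4)) / -1 = 2
p = (-2 - (-2)*(2) - (1)*(4)) / -2 = 1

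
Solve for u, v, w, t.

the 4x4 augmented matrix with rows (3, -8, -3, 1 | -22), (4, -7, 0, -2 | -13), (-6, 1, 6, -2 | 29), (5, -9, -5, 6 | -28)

Forward elimination on [A|b]:
R2 <- R2 - (4/3)*R1:  [     0   11/3      4  -10/3   49/3 ]
R3 <- R3 - (-2)*R1:  [   0  -15    0    0  -15 ]
R4 <- R4 - (5/3)*R1:  [    0  13/3     0  13/3  26/3 ]
R3 <- R3 - (-45/11)*R2:  [       0        0   180/11  -150/11   570/11 ]
R4 <- R4 - (13/11)*R2:  [       0        0   -52/11    91/11  -117/11 ]
R4 <- R4 - (-13/45)*R3:  [    0     0     0  13/3  13/3 ]
Row echelon form:
[ 3    -8      -3        1  |     -22 ]
[ 0  11/3       4    -10/3  |    49/3 ]
[ 0     0  180/11  -150/11  |  570/11 ]
[ 0     0       0     13/3  |    13/3 ]
Back-substitution:
t = (13/3) / (13/3) = 1
w = (570/11 - (-150/11)*(1)) / (180/11) = 4
v = (49/3 - (4)*(4) - (-10/3)*(1)) / (11/3) = 1
u = (-22 - (-8)*(1) - (-3)*(4) - (1)*(1)) / 3 = -1

(-1, 1, 4, 1)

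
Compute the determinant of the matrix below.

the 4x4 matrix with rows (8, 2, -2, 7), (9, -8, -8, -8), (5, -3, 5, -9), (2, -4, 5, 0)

Forward elimination:
R2 <- R2 - (9/8)*R1:  [      0   -41/4   -23/4  -127/8 ]
R3 <- R3 - (5/8)*R1:  [      0   -17/4    25/4  -107/8 ]
R4 <- R4 - (1/4)*R1:  [    0  -9/2  11/2  -7/4 ]
R3 <- R3 - (17/41)*R2:  [       0        0   354/41  -557/82 ]
R4 <- R4 - (18/41)*R2:  [      0       0  329/41  214/41 ]
R4 <- R4 - (329/354)*R3:  [        0         0         0  8165/708 ]
Upper-triangular form:
[ 8      2      -2         7 ]
[ 0  -41/4   -23/4    -127/8 ]
[ 0      0  354/41   -557/82 ]
[ 0      0       0  8165/708 ]
det(A) = (-1)^0 * (8) * (-41/4) * (354/41) * (8165/708) = -8165  (0 row swaps -> sign +1)

det(A) = -8165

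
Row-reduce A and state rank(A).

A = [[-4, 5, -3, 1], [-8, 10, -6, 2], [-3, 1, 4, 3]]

rank(A) = 2

Row reduction:
R2 <- R2 - (2)*R1:  [ 0  0  0  0 ]
R3 <- R3 - (3/4)*R1:  [     0  -11/4   25/4    9/4 ]
R2 <-> R3   (pivot in column 2 was zero)
[ -4      5    -3    1 ]
[  0  -11/4  25/4  9/4 ]
[  0      0     0    0 ]
Row echelon form:
[ -4      5    -3    1 ]
[  0  -11/4  25/4  9/4 ]
[  0      0     0    0 ]
Nonzero rows / pivot columns: 2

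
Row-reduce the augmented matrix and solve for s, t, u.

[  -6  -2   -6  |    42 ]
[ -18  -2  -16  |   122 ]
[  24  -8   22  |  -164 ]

(-5, 0, -2)

Forward elimination on [A|b]:
R2 <- R2 - (3)*R1:  [  0   4   2  -4 ]
R3 <- R3 - (-4)*R1:  [   0  -16   -2    4 ]
R3 <- R3 - (-4)*R2:  [   0    0    6  -12 ]
Row echelon form:
[ -6  -2  -6  |   42 ]
[  0   4   2  |   -4 ]
[  0   0   6  |  -12 ]
Back-substitution:
u = (-12) / 6 = -2
t = (-4 - (2)*(-2)) / 4 = 0
s = (42 - (-2)*(0) - (-6)*(-2)) / -6 = -5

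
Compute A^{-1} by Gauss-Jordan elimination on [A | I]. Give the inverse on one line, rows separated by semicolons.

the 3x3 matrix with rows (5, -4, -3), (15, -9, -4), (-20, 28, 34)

Gauss-Jordan on [A | I]:
R1 <- (1/5)*R1:  [    1  -4/5  -3/5  |   1/5     0     0 ]
R2 <- R2 - (15)*R1:  [  0   3   5  |  -3   1   0 ]
R3 <- R3 - (-20)*R1:  [  0  12  22  |   4   0   1 ]
R2 <- (1/3)*R2:  [   0    1  5/3  |   -1  1/3    0 ]
R1 <- R1 - (-4/5)*R2:  [     1      0  11/15  |   -3/5   4/15      0 ]
R3 <- R3 - (12)*R2:  [  0   0   2  |  16  -4   1 ]
R3 <- (1/2)*R3:  [   0    0    1  |    8   -2  1/2 ]
R1 <- R1 - (11/15)*R3:  [      1       0       0  |  -97/15   26/15  -11/30 ]
R2 <- R2 - (5/3)*R3:  [     0      1      0  |  -43/3   11/3   -5/6 ]
Right block of [I | A^{-1}] is the inverse:
[ -97/15  26/15  -11/30 ]
[  -43/3   11/3    -5/6 ]
[      8     -2     1/2 ]

inverse = [-97/15 26/15 -11/30; -43/3 11/3 -5/6; 8 -2 1/2]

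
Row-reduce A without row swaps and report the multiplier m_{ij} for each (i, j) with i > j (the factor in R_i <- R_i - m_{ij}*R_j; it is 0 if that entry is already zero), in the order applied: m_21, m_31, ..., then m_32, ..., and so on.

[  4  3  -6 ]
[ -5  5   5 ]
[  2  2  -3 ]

Forward elimination:
R2 <- R2 - (-5/4)*R1:  [    0  35/4  -5/2 ]
R3 <- R3 - (1/2)*R1:  [   0  1/2    0 ]
R3 <- R3 - (2/35)*R2:  [   0    0  1/7 ]
Multipliers (in order of application): m_{21} = -5/4, m_{31} = 1/2, m_{32} = 2/35

multipliers: -5/4, 1/2, 2/35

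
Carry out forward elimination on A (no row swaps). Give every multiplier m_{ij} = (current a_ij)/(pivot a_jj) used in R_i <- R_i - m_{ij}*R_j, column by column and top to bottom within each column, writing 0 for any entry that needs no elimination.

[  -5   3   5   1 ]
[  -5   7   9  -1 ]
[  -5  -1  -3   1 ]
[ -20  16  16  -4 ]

multipliers: 1, 1, 4, -1, 1, 2

Forward elimination:
R2 <- R2 - (1)*R1:  [  0   4   4  -2 ]
R3 <- R3 - (1)*R1:  [  0  -4  -8   0 ]
R4 <- R4 - (4)*R1:  [  0   4  -4  -8 ]
R3 <- R3 - (-1)*R2:  [  0   0  -4  -2 ]
R4 <- R4 - (1)*R2:  [  0   0  -8  -6 ]
R4 <- R4 - (2)*R3:  [  0   0   0  -2 ]
Multipliers (in order of application): m_{21} = 1, m_{31} = 1, m_{41} = 4, m_{32} = -1, m_{42} = 1, m_{43} = 2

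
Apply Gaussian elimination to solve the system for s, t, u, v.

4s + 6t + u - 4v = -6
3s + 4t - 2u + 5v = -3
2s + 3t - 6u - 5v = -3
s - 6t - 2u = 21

Forward elimination on [A|b]:
R2 <- R2 - (3/4)*R1:  [     0   -1/2  -11/4      8    3/2 ]
R3 <- R3 - (1/2)*R1:  [     0      0  -13/2     -3      0 ]
R4 <- R4 - (1/4)*R1:  [     0  -15/2   -9/4      1   45/2 ]
R4 <- R4 - (15)*R2:  [    0     0    39  -119     0 ]
R4 <- R4 - (-6)*R3:  [    0     0     0  -137     0 ]
Row echelon form:
[ 4     6      1    -4  |   -6 ]
[ 0  -1/2  -11/4     8  |  3/2 ]
[ 0     0  -13/2    -3  |    0 ]
[ 0     0      0  -137  |    0 ]
Back-substitution:
v = (0) / -137 = 0
u = (0 - (-3)*(0)) / (-13/2) = 0
t = (3/2 - (-11/4)*(0) - (8)*(0)) / (-1/2) = -3
s = (-6 - (6)*(-3) - (1)*(0) - (-4)*(0)) / 4 = 3

(3, -3, 0, 0)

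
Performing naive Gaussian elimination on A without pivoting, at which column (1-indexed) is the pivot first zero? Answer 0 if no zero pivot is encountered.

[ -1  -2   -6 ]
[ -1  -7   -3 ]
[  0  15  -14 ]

Naive forward elimination:
R2 <- R2 - (1)*R1:  [  0  -5   3 ]
R3 <- R3 - (-3)*R2:  [  0   0  -5 ]
All pivots nonzero; naive elimination completes without hitting a zero pivot.

first zero-pivot column = 0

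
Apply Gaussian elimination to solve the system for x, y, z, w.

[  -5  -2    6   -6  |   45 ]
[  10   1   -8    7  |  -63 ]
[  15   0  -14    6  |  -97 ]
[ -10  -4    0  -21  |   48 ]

(-1, 1, 5, -2)

Forward elimination on [A|b]:
R2 <- R2 - (-2)*R1:  [  0  -3   4  -5  27 ]
R3 <- R3 - (-3)*R1:  [   0   -6    4  -12   38 ]
R4 <- R4 - (2)*R1:  [   0    0  -12   -9  -42 ]
R3 <- R3 - (2)*R2:  [   0    0   -4   -2  -16 ]
R4 <- R4 - (3)*R3:  [  0   0   0  -3   6 ]
Row echelon form:
[ -5  -2   6  -6  |   45 ]
[  0  -3   4  -5  |   27 ]
[  0   0  -4  -2  |  -16 ]
[  0   0   0  -3  |    6 ]
Back-substitution:
w = (6) / -3 = -2
z = (-16 - (-2)*(-2)) / -4 = 5
y = (27 - (4)*(5) - (-5)*(-2)) / -3 = 1
x = (45 - (-2)*(1) - (6)*(5) - (-6)*(-2)) / -5 = -1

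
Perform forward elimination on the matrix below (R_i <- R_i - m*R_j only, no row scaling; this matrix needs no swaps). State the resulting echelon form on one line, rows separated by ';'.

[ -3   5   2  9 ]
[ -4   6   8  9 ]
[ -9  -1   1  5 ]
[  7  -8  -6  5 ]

REF = [-3 5 2 9; 0 -2/3 16/3 -3; 0 0 -133 50; 0 0 0 761/38]

Forward elimination:
R2 <- R2 - (4/3)*R1:  [    0  -2/3  16/3    -3 ]
R3 <- R3 - (3)*R1:  [   0  -16   -5  -22 ]
R4 <- R4 - (-7/3)*R1:  [    0  11/3  -4/3    26 ]
R3 <- R3 - (24)*R2:  [    0     0  -133    50 ]
R4 <- R4 - (-11/2)*R2:  [    0     0    28  19/2 ]
R4 <- R4 - (-4/19)*R3:  [      0       0       0  761/38 ]
Row echelon form:
[ -3     5     2       9 ]
[  0  -2/3  16/3      -3 ]
[  0     0  -133      50 ]
[  0     0     0  761/38 ]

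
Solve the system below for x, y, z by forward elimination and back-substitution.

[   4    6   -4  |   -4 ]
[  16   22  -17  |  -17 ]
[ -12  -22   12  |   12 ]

(0, 0, 1)

Forward elimination on [A|b]:
R2 <- R2 - (4)*R1:  [  0  -2  -1  -1 ]
R3 <- R3 - (-3)*R1:  [  0  -4   0   0 ]
R3 <- R3 - (2)*R2:  [ 0  0  2  2 ]
Row echelon form:
[ 4   6  -4  |  -4 ]
[ 0  -2  -1  |  -1 ]
[ 0   0   2  |   2 ]
Back-substitution:
z = (2) / 2 = 1
y = (-1 - (-1)*(1)) / -2 = 0
x = (-4 - (6)*(0) - (-4)*(1)) / 4 = 0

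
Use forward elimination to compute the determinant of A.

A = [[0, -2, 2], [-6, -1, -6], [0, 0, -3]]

Forward elimination:
R1 <-> R2   (pivot in column 1 was zero)
[ -6  -1  -6 ]
[  0  -2   2 ]
[  0   0  -3 ]
Upper-triangular form:
[ -6  -1  -6 ]
[  0  -2   2 ]
[  0   0  -3 ]
det(A) = (-1)^1 * (-6) * (-2) * (-3) = 36  (1 row swap -> sign -1)

det(A) = 36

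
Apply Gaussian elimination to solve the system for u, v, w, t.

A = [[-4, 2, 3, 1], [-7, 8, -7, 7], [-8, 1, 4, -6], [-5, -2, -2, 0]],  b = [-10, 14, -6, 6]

(0, 0, -3, -1)

Forward elimination on [A|b]:
R2 <- R2 - (7/4)*R1:  [     0    9/2  -49/4   21/4   63/2 ]
R3 <- R3 - (2)*R1:  [  0  -3  -2  -8  14 ]
R4 <- R4 - (5/4)*R1:  [     0   -9/2  -23/4   -5/4   37/2 ]
R3 <- R3 - (-2/3)*R2:  [     0      0  -61/6   -9/2     35 ]
R4 <- R4 - (-1)*R2:  [   0    0  -18    4   50 ]
R4 <- R4 - (108/61)*R3:  [       0        0        0   730/61  -730/61 ]
Row echelon form:
[ -4    2      3       1  |      -10 ]
[  0  9/2  -49/4    21/4  |     63/2 ]
[  0    0  -61/6    -9/2  |       35 ]
[  0    0      0  730/61  |  -730/61 ]
Back-substitution:
t = (-730/61) / (730/61) = -1
w = (35 - (-9/2)*(-1)) / (-61/6) = -3
v = (63/2 - (-49/4)*(-3) - (21/4)*(-1)) / (9/2) = 0
u = (-10 - (2)*(0) - (3)*(-3) - (1)*(-1)) / -4 = 0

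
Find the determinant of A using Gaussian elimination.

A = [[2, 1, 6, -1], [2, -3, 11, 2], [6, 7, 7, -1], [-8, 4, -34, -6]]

Forward elimination:
R2 <- R2 - (1)*R1:  [  0  -4   5   3 ]
R3 <- R3 - (3)*R1:  [   0    4  -11    2 ]
R4 <- R4 - (-4)*R1:  [   0    8  -10  -10 ]
R3 <- R3 - (-1)*R2:  [  0   0  -6   5 ]
R4 <- R4 - (-2)*R2:  [  0   0   0  -4 ]
Upper-triangular form:
[ 2   1   6  -1 ]
[ 0  -4   5   3 ]
[ 0   0  -6   5 ]
[ 0   0   0  -4 ]
det(A) = (-1)^0 * (2) * (-4) * (-6) * (-4) = -192  (0 row swaps -> sign +1)

det(A) = -192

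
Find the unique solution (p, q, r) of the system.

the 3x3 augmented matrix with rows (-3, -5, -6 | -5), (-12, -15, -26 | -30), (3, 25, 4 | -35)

(5, -2, 0)

Forward elimination on [A|b]:
R2 <- R2 - (4)*R1:  [   0    5   -2  -10 ]
R3 <- R3 - (-1)*R1:  [   0   20   -2  -40 ]
R3 <- R3 - (4)*R2:  [ 0  0  6  0 ]
Row echelon form:
[ -3  -5  -6  |   -5 ]
[  0   5  -2  |  -10 ]
[  0   0   6  |    0 ]
Back-substitution:
r = (0) / 6 = 0
q = (-10 - (-2)*(0)) / 5 = -2
p = (-5 - (-5)*(-2) - (-6)*(0)) / -3 = 5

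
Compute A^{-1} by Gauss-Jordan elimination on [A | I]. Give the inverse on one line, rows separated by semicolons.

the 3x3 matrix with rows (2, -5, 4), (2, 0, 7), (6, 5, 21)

Gauss-Jordan on [A | I]:
R1 <- (1/2)*R1:  [    1  -5/2     2  |   1/2     0     0 ]
R2 <- R2 - (2)*R1:  [  0   5   3  |  -1   1   0 ]
R3 <- R3 - (6)*R1:  [  0  20   9  |  -3   0   1 ]
R2 <- (1/5)*R2:  [    0     1   3/5  |  -1/5   1/5     0 ]
R1 <- R1 - (-5/2)*R2:  [   1    0  7/2  |    0  1/2    0 ]
R3 <- R3 - (20)*R2:  [  0   0  -3  |   1  -4   1 ]
R3 <- (1/-3)*R3:  [    0     0     1  |  -1/3   4/3  -1/3 ]
R1 <- R1 - (7/2)*R3:  [     1      0      0  |    7/6  -25/6    7/6 ]
R2 <- R2 - (3/5)*R3:  [    0     1     0  |     0  -3/5   1/5 ]
Right block of [I | A^{-1}] is the inverse:
[  7/6  -25/6   7/6 ]
[    0   -3/5   1/5 ]
[ -1/3    4/3  -1/3 ]

inverse = [7/6 -25/6 7/6; 0 -3/5 1/5; -1/3 4/3 -1/3]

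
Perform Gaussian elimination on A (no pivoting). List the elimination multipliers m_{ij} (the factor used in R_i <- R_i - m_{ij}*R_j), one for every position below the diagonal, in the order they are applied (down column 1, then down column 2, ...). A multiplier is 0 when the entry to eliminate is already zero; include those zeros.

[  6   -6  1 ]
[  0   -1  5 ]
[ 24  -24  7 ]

multipliers: 0, 4, 0

Forward elimination:
R2: entry in column 1 is already 0 -> m_{21} = 0 (no row operation needed)
R3 <- R3 - (4)*R1:  [ 0  0  3 ]
R3: entry in column 2 is already 0 -> m_{32} = 0 (no row operation needed)
Multipliers (in order of application): m_{21} = 0, m_{31} = 4, m_{32} = 0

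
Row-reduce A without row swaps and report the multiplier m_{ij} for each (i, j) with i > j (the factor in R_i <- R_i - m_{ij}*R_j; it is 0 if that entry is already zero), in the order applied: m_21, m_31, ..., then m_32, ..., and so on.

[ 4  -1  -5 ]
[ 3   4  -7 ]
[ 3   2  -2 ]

multipliers: 3/4, 3/4, 11/19

Forward elimination:
R2 <- R2 - (3/4)*R1:  [     0   19/4  -13/4 ]
R3 <- R3 - (3/4)*R1:  [    0  11/4   7/4 ]
R3 <- R3 - (11/19)*R2:  [     0      0  69/19 ]
Multipliers (in order of application): m_{21} = 3/4, m_{31} = 3/4, m_{32} = 11/19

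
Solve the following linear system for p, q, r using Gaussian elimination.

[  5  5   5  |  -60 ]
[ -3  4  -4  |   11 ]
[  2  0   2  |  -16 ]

(-5, -4, -3)

Forward elimination on [A|b]:
R2 <- R2 - (-3/5)*R1:  [   0    7   -1  -25 ]
R3 <- R3 - (2/5)*R1:  [  0  -2   0   8 ]
R3 <- R3 - (-2/7)*R2:  [    0     0  -2/7   6/7 ]
Row echelon form:
[ 5  5     5  |  -60 ]
[ 0  7    -1  |  -25 ]
[ 0  0  -2/7  |  6/7 ]
Back-substitution:
r = (6/7) / (-2/7) = -3
q = (-25 - (-1)*(-3)) / 7 = -4
p = (-60 - (5)*(-4) - (5)*(-3)) / 5 = -5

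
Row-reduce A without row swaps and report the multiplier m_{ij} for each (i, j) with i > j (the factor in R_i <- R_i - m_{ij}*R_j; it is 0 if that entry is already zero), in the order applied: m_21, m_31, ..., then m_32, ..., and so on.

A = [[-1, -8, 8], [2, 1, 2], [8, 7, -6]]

multipliers: -2, -8, 19/5

Forward elimination:
R2 <- R2 - (-2)*R1:  [   0  -15   18 ]
R3 <- R3 - (-8)*R1:  [   0  -57   58 ]
R3 <- R3 - (19/5)*R2:  [     0      0  -52/5 ]
Multipliers (in order of application): m_{21} = -2, m_{31} = -8, m_{32} = 19/5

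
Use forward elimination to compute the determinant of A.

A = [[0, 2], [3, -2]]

det(A) = -6

Forward elimination:
R1 <-> R2   (pivot in column 1 was zero)
[ 3  -2 ]
[ 0   2 ]
Upper-triangular form:
[ 3  -2 ]
[ 0   2 ]
det(A) = (-1)^1 * (3) * (2) = -6  (1 row swap -> sign -1)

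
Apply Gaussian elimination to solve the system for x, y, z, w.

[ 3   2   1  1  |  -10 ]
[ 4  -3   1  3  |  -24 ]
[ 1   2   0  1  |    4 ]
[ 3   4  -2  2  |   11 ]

(-5, 3, -4, 3)

Forward elimination on [A|b]:
R2 <- R2 - (4/3)*R1:  [     0  -17/3   -1/3    5/3  -32/3 ]
R3 <- R3 - (1/3)*R1:  [    0   4/3  -1/3   2/3  22/3 ]
R4 <- R4 - (1)*R1:  [  0   2  -3   1  21 ]
R3 <- R3 - (-4/17)*R2:  [     0      0  -7/17  18/17  82/17 ]
R4 <- R4 - (-6/17)*R2:  [      0       0  -53/17   27/17  293/17 ]
R4 <- R4 - (53/7)*R3:  [      0       0       0   -45/7  -135/7 ]
Row echelon form:
[ 3      2      1      1  |     -10 ]
[ 0  -17/3   -1/3    5/3  |   -32/3 ]
[ 0      0  -7/17  18/17  |   82/17 ]
[ 0      0      0  -45/7  |  -135/7 ]
Back-substitution:
w = (-135/7) / (-45/7) = 3
z = (82/17 - (18/17)*(3)) / (-7/17) = -4
y = (-32/3 - (-1/3)*(-4) - (5/3)*(3)) / (-17/3) = 3
x = (-10 - (2)*(3) - (1)*(-4) - (1)*(3)) / 3 = -5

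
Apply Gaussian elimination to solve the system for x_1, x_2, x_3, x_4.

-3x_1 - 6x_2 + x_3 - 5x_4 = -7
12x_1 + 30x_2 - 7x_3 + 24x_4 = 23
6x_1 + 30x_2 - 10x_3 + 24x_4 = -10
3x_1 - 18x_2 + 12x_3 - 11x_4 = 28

Forward elimination on [A|b]:
R2 <- R2 - (-4)*R1:  [  0   6  -3   4  -5 ]
R3 <- R3 - (-2)*R1:  [   0   18   -8   14  -24 ]
R4 <- R4 - (-1)*R1:  [   0  -24   13  -16   21 ]
R3 <- R3 - (3)*R2:  [  0   0   1   2  -9 ]
R4 <- R4 - (-4)*R2:  [ 0  0  1  0  1 ]
R4 <- R4 - (1)*R3:  [  0   0   0  -2  10 ]
Row echelon form:
[ -3  -6   1  -5  |  -7 ]
[  0   6  -3   4  |  -5 ]
[  0   0   1   2  |  -9 ]
[  0   0   0  -2  |  10 ]
Back-substitution:
x_4 = (10) / -2 = -5
x_3 = (-9 - (2)*(-5)) / 1 = 1
x_2 = (-5 - (-3)*(1) - (4)*(-5)) / 6 = 3
x_1 = (-7 - (-6)*(3) - (1)*(1) - (-5)*(-5)) / -3 = 5

(5, 3, 1, -5)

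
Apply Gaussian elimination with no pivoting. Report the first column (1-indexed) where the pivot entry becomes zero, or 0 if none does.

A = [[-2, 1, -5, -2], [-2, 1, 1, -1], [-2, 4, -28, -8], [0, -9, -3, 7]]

first zero-pivot column = 2

Naive forward elimination:
R2 <- R2 - (1)*R1:  [ 0  0  6  1 ]
R3 <- R3 - (1)*R1:  [   0    3  -23   -6 ]
Matrix at this point:
[ -2   1   -5  -2 ]
[  0   0    6   1 ]
[  0   3  -23  -6 ]
[  0  -9   -3   7 ]
Pivot entry (2,2) is zero but row 3 has 3 in column 2 -> naive elimination stops; a row interchange (e.g. R2 <-> R3) would be required here.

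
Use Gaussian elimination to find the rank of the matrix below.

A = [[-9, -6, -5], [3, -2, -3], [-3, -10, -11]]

rank(A) = 2

Row reduction:
R2 <- R2 - (-1/3)*R1:  [     0     -4  -14/3 ]
R3 <- R3 - (1/3)*R1:  [     0     -8  -28/3 ]
R3 <- R3 - (2)*R2:  [ 0  0  0 ]
Row echelon form:
[ -9  -6     -5 ]
[  0  -4  -14/3 ]
[  0   0      0 ]
Nonzero rows / pivot columns: 2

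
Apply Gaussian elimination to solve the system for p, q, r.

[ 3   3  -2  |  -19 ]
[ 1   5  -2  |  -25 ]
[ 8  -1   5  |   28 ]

(0, -3, 5)

Forward elimination on [A|b]:
R2 <- R2 - (1/3)*R1:  [     0      4   -4/3  -56/3 ]
R3 <- R3 - (8/3)*R1:  [     0     -9   31/3  236/3 ]
R3 <- R3 - (-9/4)*R2:  [     0      0   22/3  110/3 ]
Row echelon form:
[ 3  3    -2  |    -19 ]
[ 0  4  -4/3  |  -56/3 ]
[ 0  0  22/3  |  110/3 ]
Back-substitution:
r = (110/3) / (22/3) = 5
q = (-56/3 - (-4/3)*(5)) / 4 = -3
p = (-19 - (3)*(-3) - (-2)*(5)) / 3 = 0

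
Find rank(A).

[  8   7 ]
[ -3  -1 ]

Row reduction:
R2 <- R2 - (-3/8)*R1:  [    0  13/8 ]
Row echelon form:
[ 8     7 ]
[ 0  13/8 ]
Nonzero rows / pivot columns: 2

rank(A) = 2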